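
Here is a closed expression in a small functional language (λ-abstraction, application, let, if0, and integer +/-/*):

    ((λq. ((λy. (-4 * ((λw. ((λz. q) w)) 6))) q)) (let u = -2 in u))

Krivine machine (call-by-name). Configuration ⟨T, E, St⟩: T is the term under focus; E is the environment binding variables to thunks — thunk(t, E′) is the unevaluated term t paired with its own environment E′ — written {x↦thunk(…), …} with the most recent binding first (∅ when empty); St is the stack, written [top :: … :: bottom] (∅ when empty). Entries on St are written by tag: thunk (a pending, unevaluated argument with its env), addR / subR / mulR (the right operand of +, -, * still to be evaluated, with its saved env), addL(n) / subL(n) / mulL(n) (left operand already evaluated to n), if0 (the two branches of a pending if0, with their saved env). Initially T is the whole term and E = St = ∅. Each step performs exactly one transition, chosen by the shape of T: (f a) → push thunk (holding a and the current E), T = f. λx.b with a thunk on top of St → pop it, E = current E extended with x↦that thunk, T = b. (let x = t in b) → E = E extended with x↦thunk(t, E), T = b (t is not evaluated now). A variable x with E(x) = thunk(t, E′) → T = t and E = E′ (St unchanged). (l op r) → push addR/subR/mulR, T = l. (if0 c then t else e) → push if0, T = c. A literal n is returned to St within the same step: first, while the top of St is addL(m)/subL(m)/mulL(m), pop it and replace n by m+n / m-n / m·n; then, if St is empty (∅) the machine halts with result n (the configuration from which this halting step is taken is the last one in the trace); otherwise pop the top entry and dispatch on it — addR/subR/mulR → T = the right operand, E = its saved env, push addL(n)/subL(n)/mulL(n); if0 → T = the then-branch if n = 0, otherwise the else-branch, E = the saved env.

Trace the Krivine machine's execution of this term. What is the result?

[0] [T=((λq. ((λy. (-4 * ((λw. ((λz. q) w)) 6))) q)) (let u = -2 in u)) | E=∅ | St=∅]
[1] [T=(λq. ((λy. (-4 * ((λw. ((λz. q) w)) 6))) q)) | E=∅ | St=[thunk]]
[2] [T=((λy. (-4 * ((λw. ((λz. q) w)) 6))) q) | E={q↦thunk((let u = -2 in u), ∅)} | St=∅]
[3] [T=(λy. (-4 * ((λw. ((λz. q) w)) 6))) | E={q↦thunk((let u = -2 in u), ∅)} | St=[thunk]]
[4] [T=(-4 * ((λw. ((λz. q) w)) 6)) | E={y↦thunk(q, {q↦thunk((let u = -2 in u), ∅)}), q↦thunk((let u = -2 in u), ∅)} | St=∅]
[5] [T=-4 | E={y↦thunk(q, {q↦thunk((let u = -2 in u), ∅)}), q↦thunk((let u = -2 in u), ∅)} | St=[mulR]]
[6] [T=((λw. ((λz. q) w)) 6) | E={y↦thunk(q, {q↦thunk((let u = -2 in u), ∅)}), q↦thunk((let u = -2 in u), ∅)} | St=[mulL(-4)]]
[7] [T=(λw. ((λz. q) w)) | E={y↦thunk(q, {q↦thunk((let u = -2 in u), ∅)}), q↦thunk((let u = -2 in u), ∅)} | St=[thunk :: mulL(-4)]]
[8] [T=((λz. q) w) | E={w↦thunk(6, {y↦thunk(q, {q↦thunk((let u = -2 in u), ∅)}), q↦thunk((let u = -2 in u), ∅)}), y↦thunk(q, {q↦thunk((let u = -2 in u), ∅)}), q↦thunk((let u = -2 in u), ∅)} | St=[mulL(-4)]]
[9] [T=(λz. q) | E={w↦thunk(6, {y↦thunk(q, {q↦thunk((let u = -2 in u), ∅)}), q↦thunk((let u = -2 in u), ∅)}), y↦thunk(q, {q↦thunk((let u = -2 in u), ∅)}), q↦thunk((let u = -2 in u), ∅)} | St=[thunk :: mulL(-4)]]
[10] [T=q | E={z↦thunk(w, {w↦thunk(6, {y↦thunk(q, {q↦thunk((let u = -2 in u), ∅)}), q↦thunk((let u = -2 in u), ∅)}), y↦thunk(q, {q↦thunk((let u = -2 in u), ∅)}), q↦thunk((let u = -2 in u), ∅)}), w↦thunk(6, {y↦thunk(q, {q↦thunk((let u = -2 in u), ∅)}), q↦thunk((let u = -2 in u), ∅)}), y↦thunk(q, {q↦thunk((let u = -2 in u), ∅)}), q↦thunk((let u = -2 in u), ∅)} | St=[mulL(-4)]]
[11] [T=(let u = -2 in u) | E=∅ | St=[mulL(-4)]]
[12] [T=u | E={u↦thunk(-2, ∅)} | St=[mulL(-4)]]
[13] [T=-2 | E=∅ | St=[mulL(-4)]]
→ final value 8

Answer: 8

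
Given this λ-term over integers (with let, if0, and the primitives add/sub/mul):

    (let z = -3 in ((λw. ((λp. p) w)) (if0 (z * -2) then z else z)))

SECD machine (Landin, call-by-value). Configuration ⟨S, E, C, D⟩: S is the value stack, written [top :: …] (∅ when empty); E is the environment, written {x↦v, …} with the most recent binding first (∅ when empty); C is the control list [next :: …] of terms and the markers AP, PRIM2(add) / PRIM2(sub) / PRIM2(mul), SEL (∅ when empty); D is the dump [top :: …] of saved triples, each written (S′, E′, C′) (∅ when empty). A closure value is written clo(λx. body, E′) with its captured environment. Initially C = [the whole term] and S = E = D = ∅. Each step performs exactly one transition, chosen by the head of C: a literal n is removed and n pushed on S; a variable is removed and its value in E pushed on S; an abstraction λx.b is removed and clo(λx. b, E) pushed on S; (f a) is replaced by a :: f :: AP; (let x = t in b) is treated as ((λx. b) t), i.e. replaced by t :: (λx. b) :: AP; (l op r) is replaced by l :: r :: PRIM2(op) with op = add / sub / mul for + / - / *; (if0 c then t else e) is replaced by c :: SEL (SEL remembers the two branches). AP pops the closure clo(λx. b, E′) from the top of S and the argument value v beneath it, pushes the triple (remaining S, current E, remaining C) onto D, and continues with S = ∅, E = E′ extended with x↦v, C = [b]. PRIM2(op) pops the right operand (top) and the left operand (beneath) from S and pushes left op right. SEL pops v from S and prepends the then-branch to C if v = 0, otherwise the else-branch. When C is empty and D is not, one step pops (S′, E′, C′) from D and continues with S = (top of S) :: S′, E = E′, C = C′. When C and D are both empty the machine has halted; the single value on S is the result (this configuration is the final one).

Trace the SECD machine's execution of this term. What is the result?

Answer: -3

Machine steps:
[0] [S=∅ | E=∅ | C=[(let z = -3 in ((λw. ((λp. p) w)) (if0 (z * -2) then z else z)))] | D=∅]
[1] [S=∅ | E=∅ | C=[-3 :: (λz. ((λw. ((λp. p) w)) (if0 (z * -2) then z else z))) :: AP] | D=∅]
[2] [S=[-3] | E=∅ | C=[(λz. ((λw. ((λp. p) w)) (if0 (z * -2) then z else z))) :: AP] | D=∅]
[3] [S=[clo(λz. ((λw. ((λp. p) w)) (if0 (z * -2) then z else z)), ∅) :: -3] | E=∅ | C=[AP] | D=∅]
[4] [S=∅ | E={z↦-3} | C=[((λw. ((λp. p) w)) (if0 (z * -2) then z else z))] | D=[(∅, ∅, ∅)]]
[5] [S=∅ | E={z↦-3} | C=[(if0 (z * -2) then z else z) :: (λw. ((λp. p) w)) :: AP] | D=[(∅, ∅, ∅)]]
[6] [S=∅ | E={z↦-3} | C=[(z * -2) :: SEL :: (λw. ((λp. p) w)) :: AP] | D=[(∅, ∅, ∅)]]
[7] [S=∅ | E={z↦-3} | C=[z :: -2 :: PRIM2(mul) :: SEL :: (λw. ((λp. p) w)) :: AP] | D=[(∅, ∅, ∅)]]
[8] [S=[-3] | E={z↦-3} | C=[-2 :: PRIM2(mul) :: SEL :: (λw. ((λp. p) w)) :: AP] | D=[(∅, ∅, ∅)]]
[9] [S=[-2 :: -3] | E={z↦-3} | C=[PRIM2(mul) :: SEL :: (λw. ((λp. p) w)) :: AP] | D=[(∅, ∅, ∅)]]
[10] [S=[6] | E={z↦-3} | C=[SEL :: (λw. ((λp. p) w)) :: AP] | D=[(∅, ∅, ∅)]]
[11] [S=∅ | E={z↦-3} | C=[z :: (λw. ((λp. p) w)) :: AP] | D=[(∅, ∅, ∅)]]
[12] [S=[-3] | E={z↦-3} | C=[(λw. ((λp. p) w)) :: AP] | D=[(∅, ∅, ∅)]]
[13] [S=[clo(λw. ((λp. p) w), {z↦-3}) :: -3] | E={z↦-3} | C=[AP] | D=[(∅, ∅, ∅)]]
[14] [S=∅ | E={w↦-3, z↦-3} | C=[((λp. p) w)] | D=[(∅, {z↦-3}, ∅) :: (∅, ∅, ∅)]]
[15] [S=∅ | E={w↦-3, z↦-3} | C=[w :: (λp. p) :: AP] | D=[(∅, {z↦-3}, ∅) :: (∅, ∅, ∅)]]
[16] [S=[-3] | E={w↦-3, z↦-3} | C=[(λp. p) :: AP] | D=[(∅, {z↦-3}, ∅) :: (∅, ∅, ∅)]]
[17] [S=[clo(λp. p, {w↦-3, z↦-3}) :: -3] | E={w↦-3, z↦-3} | C=[AP] | D=[(∅, {z↦-3}, ∅) :: (∅, ∅, ∅)]]
[18] [S=∅ | E={p↦-3, w↦-3, z↦-3} | C=[p] | D=[(∅, {w↦-3, z↦-3}, ∅) :: (∅, {z↦-3}, ∅) :: (∅, ∅, ∅)]]
[19] [S=[-3] | E={p↦-3, w↦-3, z↦-3} | C=∅ | D=[(∅, {w↦-3, z↦-3}, ∅) :: (∅, {z↦-3}, ∅) :: (∅, ∅, ∅)]]
[20] [S=[-3] | E={w↦-3, z↦-3} | C=∅ | D=[(∅, {z↦-3}, ∅) :: (∅, ∅, ∅)]]
[21] [S=[-3] | E={z↦-3} | C=∅ | D=[(∅, ∅, ∅)]]
[22] [S=[-3] | E=∅ | C=∅ | D=∅]
→ final value -3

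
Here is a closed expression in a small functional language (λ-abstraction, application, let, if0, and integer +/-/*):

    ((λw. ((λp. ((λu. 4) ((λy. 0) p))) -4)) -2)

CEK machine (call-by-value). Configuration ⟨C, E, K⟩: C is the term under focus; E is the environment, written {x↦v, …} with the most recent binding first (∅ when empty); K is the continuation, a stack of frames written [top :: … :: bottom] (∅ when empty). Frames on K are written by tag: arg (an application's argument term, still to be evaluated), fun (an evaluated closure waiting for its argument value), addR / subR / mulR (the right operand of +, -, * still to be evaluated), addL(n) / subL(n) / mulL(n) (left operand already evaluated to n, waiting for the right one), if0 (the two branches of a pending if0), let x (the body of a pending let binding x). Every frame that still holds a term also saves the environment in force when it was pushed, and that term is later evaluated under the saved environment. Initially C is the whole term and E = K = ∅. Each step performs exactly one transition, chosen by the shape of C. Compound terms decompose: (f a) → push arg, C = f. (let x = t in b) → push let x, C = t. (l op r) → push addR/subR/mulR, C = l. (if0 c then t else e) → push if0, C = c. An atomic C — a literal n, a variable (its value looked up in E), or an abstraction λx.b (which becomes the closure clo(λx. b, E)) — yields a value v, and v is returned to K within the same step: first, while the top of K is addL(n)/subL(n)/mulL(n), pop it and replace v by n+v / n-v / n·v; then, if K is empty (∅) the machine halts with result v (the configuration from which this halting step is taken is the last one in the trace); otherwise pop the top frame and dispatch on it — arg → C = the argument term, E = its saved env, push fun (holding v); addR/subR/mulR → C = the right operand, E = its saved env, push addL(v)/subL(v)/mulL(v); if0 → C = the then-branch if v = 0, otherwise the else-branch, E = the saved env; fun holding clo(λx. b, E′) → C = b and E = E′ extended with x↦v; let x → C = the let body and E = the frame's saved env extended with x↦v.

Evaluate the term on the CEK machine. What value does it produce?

step 0: [C=((λw. ((λp. ((λu. 4) ((λy. 0) p))) -4)) -2) | E=∅ | K=∅]
step 1: [C=(λw. ((λp. ((λu. 4) ((λy. 0) p))) -4)) | E=∅ | K=[arg]]
step 2: [C=-2 | E=∅ | K=[fun]]
step 3: [C=((λp. ((λu. 4) ((λy. 0) p))) -4) | E={w↦-2} | K=∅]
step 4: [C=(λp. ((λu. 4) ((λy. 0) p))) | E={w↦-2} | K=[arg]]
step 5: [C=-4 | E={w↦-2} | K=[fun]]
step 6: [C=((λu. 4) ((λy. 0) p)) | E={p↦-4, w↦-2} | K=∅]
step 7: [C=(λu. 4) | E={p↦-4, w↦-2} | K=[arg]]
step 8: [C=((λy. 0) p) | E={p↦-4, w↦-2} | K=[fun]]
step 9: [C=(λy. 0) | E={p↦-4, w↦-2} | K=[arg :: fun]]
step 10: [C=p | E={p↦-4, w↦-2} | K=[fun :: fun]]
step 11: [C=0 | E={y↦-4, p↦-4, w↦-2} | K=[fun]]
step 12: [C=4 | E={u↦0, p↦-4, w↦-2} | K=∅]
→ final value 4

Answer: 4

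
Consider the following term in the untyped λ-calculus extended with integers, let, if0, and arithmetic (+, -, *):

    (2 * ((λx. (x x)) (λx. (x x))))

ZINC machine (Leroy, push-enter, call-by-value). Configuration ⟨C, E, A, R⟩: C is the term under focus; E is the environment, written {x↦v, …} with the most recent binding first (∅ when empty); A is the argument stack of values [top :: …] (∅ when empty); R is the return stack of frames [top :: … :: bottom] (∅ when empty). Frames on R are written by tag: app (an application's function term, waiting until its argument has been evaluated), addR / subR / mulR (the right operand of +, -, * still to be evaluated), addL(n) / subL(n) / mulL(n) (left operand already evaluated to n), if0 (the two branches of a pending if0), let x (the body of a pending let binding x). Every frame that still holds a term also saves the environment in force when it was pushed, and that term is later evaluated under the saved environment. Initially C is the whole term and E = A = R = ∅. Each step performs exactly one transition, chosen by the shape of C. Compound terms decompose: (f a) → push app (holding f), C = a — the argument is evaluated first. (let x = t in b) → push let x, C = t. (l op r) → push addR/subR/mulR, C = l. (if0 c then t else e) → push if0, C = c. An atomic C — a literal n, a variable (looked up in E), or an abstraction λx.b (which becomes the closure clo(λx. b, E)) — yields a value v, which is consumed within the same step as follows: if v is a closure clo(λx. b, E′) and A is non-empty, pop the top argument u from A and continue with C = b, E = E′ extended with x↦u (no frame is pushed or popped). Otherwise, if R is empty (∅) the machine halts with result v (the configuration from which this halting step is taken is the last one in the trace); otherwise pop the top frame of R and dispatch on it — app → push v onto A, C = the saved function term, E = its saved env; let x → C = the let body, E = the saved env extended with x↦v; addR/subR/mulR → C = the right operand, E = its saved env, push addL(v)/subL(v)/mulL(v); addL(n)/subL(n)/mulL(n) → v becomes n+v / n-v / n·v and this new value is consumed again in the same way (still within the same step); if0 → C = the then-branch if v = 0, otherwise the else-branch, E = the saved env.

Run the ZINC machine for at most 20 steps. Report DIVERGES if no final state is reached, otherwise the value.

step 0: <C=(2 * ((λx. (x x)) (λx. (x x)))), E=∅, A=∅, R=∅>
step 1: <C=2, E=∅, A=∅, R=[mulR]>
step 2: <C=((λx. (x x)) (λx. (x x))), E=∅, A=∅, R=[mulL(2)]>
step 3: <C=(λx. (x x)), E=∅, A=∅, R=[app :: mulL(2)]>
step 4: <C=(λx. (x x)), E=∅, A=[clo(λx. (x x), ∅)], R=[mulL(2)]>
step 5: <C=(x x), E={x↦clo(λx. (x x), ∅)}, A=∅, R=[mulL(2)]>
step 6: <C=x, E={x↦clo(λx. (x x), ∅)}, A=∅, R=[app :: mulL(2)]>
step 7: <C=x, E={x↦clo(λx. (x x), ∅)}, A=[clo(λx. (x x), ∅)], R=[mulL(2)]>
… configuration repeats with period 3 (steps 5–7 recur indefinitely) …

Answer: DIVERGES (no final state within 20 steps)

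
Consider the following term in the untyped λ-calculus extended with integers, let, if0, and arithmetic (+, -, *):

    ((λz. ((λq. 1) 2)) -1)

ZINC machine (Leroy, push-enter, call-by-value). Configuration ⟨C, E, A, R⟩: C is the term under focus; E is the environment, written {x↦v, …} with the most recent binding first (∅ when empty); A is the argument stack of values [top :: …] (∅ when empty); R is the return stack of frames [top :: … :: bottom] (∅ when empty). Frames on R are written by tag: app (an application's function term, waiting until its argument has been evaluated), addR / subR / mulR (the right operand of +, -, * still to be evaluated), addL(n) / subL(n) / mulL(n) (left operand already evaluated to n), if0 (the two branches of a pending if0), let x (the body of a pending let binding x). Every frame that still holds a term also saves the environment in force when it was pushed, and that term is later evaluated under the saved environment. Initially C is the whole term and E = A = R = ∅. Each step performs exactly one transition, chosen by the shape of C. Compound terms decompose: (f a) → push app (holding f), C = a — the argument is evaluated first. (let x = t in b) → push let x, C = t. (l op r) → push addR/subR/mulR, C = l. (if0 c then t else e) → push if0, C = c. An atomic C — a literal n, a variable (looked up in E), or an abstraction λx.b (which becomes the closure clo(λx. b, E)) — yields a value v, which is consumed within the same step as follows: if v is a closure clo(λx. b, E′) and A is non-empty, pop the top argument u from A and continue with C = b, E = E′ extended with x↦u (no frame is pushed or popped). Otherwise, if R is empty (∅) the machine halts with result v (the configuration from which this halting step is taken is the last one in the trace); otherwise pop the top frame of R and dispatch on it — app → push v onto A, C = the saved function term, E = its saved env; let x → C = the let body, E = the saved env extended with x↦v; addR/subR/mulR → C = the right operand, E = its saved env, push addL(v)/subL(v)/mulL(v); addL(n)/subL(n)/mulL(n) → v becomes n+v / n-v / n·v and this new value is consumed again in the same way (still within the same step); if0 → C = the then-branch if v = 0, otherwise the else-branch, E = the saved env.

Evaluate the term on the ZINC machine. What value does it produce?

t=0: [C=((λz. ((λq. 1) 2)) -1) | E=∅ | A=∅ | R=∅]
t=1: [C=-1 | E=∅ | A=∅ | R=[app]]
t=2: [C=(λz. ((λq. 1) 2)) | E=∅ | A=[-1] | R=∅]
t=3: [C=((λq. 1) 2) | E={z↦-1} | A=∅ | R=∅]
t=4: [C=2 | E={z↦-1} | A=∅ | R=[app]]
t=5: [C=(λq. 1) | E={z↦-1} | A=[2] | R=∅]
t=6: [C=1 | E={q↦2, z↦-1} | A=∅ | R=∅]
→ final value 1

Answer: 1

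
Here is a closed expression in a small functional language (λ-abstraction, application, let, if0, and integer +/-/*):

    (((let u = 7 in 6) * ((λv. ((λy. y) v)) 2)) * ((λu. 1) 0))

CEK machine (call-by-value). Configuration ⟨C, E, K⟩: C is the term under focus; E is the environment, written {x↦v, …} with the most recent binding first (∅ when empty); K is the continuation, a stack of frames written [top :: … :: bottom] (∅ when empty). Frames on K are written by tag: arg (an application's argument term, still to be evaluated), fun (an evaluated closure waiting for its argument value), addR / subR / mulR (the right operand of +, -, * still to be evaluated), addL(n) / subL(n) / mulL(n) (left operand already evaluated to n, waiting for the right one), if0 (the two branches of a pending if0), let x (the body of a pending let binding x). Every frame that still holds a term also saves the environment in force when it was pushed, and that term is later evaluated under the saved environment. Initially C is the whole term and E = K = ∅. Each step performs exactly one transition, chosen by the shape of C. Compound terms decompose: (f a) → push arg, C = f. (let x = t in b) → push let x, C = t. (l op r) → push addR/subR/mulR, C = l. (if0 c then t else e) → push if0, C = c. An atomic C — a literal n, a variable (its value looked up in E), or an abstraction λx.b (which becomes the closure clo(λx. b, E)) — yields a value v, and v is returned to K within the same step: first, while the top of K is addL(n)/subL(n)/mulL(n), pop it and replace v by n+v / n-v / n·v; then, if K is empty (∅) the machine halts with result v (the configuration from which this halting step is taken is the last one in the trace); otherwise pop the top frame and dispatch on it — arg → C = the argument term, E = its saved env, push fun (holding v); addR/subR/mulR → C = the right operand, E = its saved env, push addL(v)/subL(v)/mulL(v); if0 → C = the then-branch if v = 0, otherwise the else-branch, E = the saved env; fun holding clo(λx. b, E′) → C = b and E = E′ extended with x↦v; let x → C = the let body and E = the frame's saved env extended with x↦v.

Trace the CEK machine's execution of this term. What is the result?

Answer: 12

Execution trace:
0. ⟨C=(((let u = 7 in 6) * ((λv. ((λy. y) v)) 2)) * ((λu. 1) 0)); E=∅; K=∅⟩
1. ⟨C=((let u = 7 in 6) * ((λv. ((λy. y) v)) 2)); E=∅; K=[mulR]⟩
2. ⟨C=(let u = 7 in 6); E=∅; K=[mulR :: mulR]⟩
3. ⟨C=7; E=∅; K=[let u :: mulR :: mulR]⟩
4. ⟨C=6; E={u↦7}; K=[mulR :: mulR]⟩
5. ⟨C=((λv. ((λy. y) v)) 2); E=∅; K=[mulL(6) :: mulR]⟩
6. ⟨C=(λv. ((λy. y) v)); E=∅; K=[arg :: mulL(6) :: mulR]⟩
7. ⟨C=2; E=∅; K=[fun :: mulL(6) :: mulR]⟩
8. ⟨C=((λy. y) v); E={v↦2}; K=[mulL(6) :: mulR]⟩
9. ⟨C=(λy. y); E={v↦2}; K=[arg :: mulL(6) :: mulR]⟩
10. ⟨C=v; E={v↦2}; K=[fun :: mulL(6) :: mulR]⟩
11. ⟨C=y; E={y↦2, v↦2}; K=[mulL(6) :: mulR]⟩
12. ⟨C=((λu. 1) 0); E=∅; K=[mulL(12)]⟩
13. ⟨C=(λu. 1); E=∅; K=[arg :: mulL(12)]⟩
14. ⟨C=0; E=∅; K=[fun :: mulL(12)]⟩
15. ⟨C=1; E={u↦0}; K=[mulL(12)]⟩
→ final value 12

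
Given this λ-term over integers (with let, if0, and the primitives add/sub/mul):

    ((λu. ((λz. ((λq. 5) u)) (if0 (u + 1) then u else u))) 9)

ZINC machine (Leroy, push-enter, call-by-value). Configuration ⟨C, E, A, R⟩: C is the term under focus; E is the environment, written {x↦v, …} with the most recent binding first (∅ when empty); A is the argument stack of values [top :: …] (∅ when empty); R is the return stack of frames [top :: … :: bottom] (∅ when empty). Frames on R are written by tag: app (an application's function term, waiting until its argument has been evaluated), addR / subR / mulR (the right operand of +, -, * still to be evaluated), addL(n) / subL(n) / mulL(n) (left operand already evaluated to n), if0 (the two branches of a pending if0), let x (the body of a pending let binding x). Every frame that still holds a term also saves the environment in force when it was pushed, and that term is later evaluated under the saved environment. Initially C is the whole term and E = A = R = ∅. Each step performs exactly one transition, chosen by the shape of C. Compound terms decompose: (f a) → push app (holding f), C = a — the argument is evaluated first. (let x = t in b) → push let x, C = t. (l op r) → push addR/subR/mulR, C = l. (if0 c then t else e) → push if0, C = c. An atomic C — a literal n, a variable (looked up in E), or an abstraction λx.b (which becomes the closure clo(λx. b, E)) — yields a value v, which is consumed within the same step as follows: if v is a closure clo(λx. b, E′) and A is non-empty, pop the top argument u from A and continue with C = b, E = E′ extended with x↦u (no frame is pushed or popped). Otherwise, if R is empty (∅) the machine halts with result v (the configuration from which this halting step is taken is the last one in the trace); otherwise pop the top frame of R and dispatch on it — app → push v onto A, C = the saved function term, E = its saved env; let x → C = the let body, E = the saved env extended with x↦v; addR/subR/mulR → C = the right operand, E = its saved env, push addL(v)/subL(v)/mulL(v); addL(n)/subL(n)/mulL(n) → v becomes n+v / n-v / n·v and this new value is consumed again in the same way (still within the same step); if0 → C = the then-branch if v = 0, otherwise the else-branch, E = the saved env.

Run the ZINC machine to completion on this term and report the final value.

Answer: 5

Derivation:
0. <C=((λu. ((λz. ((λq. 5) u)) (if0 (u + 1) then u else u))) 9), E=∅, A=∅, R=∅>
1. <C=9, E=∅, A=∅, R=[app]>
2. <C=(λu. ((λz. ((λq. 5) u)) (if0 (u + 1) then u else u))), E=∅, A=[9], R=∅>
3. <C=((λz. ((λq. 5) u)) (if0 (u + 1) then u else u)), E={u↦9}, A=∅, R=∅>
4. <C=(if0 (u + 1) then u else u), E={u↦9}, A=∅, R=[app]>
5. <C=(u + 1), E={u↦9}, A=∅, R=[if0 :: app]>
6. <C=u, E={u↦9}, A=∅, R=[addR :: if0 :: app]>
7. <C=1, E={u↦9}, A=∅, R=[addL(9) :: if0 :: app]>
8. <C=u, E={u↦9}, A=∅, R=[app]>
9. <C=(λz. ((λq. 5) u)), E={u↦9}, A=[9], R=∅>
10. <C=((λq. 5) u), E={z↦9, u↦9}, A=∅, R=∅>
11. <C=u, E={z↦9, u↦9}, A=∅, R=[app]>
12. <C=(λq. 5), E={z↦9, u↦9}, A=[9], R=∅>
13. <C=5, E={q↦9, z↦9, u↦9}, A=∅, R=∅>
→ final value 5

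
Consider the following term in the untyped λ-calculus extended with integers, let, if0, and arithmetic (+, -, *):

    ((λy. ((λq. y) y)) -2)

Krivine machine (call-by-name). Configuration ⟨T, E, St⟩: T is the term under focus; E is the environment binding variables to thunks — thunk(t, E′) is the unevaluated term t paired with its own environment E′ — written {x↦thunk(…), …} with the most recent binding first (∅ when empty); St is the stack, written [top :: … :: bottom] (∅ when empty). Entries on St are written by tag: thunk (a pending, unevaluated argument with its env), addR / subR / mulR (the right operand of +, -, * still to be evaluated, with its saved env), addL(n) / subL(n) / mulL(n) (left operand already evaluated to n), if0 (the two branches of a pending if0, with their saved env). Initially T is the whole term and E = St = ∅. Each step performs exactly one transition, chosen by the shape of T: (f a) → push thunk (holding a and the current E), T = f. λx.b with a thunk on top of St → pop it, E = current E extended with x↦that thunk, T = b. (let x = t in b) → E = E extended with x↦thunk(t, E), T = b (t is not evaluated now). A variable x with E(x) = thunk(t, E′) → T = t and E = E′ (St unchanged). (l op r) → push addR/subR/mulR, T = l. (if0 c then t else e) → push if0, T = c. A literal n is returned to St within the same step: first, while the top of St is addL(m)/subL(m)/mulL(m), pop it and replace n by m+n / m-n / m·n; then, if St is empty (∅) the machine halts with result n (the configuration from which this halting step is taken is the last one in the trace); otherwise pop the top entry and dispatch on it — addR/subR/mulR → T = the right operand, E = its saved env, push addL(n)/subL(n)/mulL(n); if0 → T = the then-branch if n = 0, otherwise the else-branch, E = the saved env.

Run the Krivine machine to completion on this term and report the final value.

step 0: ⟨T=((λy. ((λq. y) y)) -2); E=∅; St=∅⟩
step 1: ⟨T=(λy. ((λq. y) y)); E=∅; St=[thunk]⟩
step 2: ⟨T=((λq. y) y); E={y↦thunk(-2, ∅)}; St=∅⟩
step 3: ⟨T=(λq. y); E={y↦thunk(-2, ∅)}; St=[thunk]⟩
step 4: ⟨T=y; E={q↦thunk(y, {y↦thunk(-2, ∅)}), y↦thunk(-2, ∅)}; St=∅⟩
step 5: ⟨T=-2; E=∅; St=∅⟩
→ final value -2

Answer: -2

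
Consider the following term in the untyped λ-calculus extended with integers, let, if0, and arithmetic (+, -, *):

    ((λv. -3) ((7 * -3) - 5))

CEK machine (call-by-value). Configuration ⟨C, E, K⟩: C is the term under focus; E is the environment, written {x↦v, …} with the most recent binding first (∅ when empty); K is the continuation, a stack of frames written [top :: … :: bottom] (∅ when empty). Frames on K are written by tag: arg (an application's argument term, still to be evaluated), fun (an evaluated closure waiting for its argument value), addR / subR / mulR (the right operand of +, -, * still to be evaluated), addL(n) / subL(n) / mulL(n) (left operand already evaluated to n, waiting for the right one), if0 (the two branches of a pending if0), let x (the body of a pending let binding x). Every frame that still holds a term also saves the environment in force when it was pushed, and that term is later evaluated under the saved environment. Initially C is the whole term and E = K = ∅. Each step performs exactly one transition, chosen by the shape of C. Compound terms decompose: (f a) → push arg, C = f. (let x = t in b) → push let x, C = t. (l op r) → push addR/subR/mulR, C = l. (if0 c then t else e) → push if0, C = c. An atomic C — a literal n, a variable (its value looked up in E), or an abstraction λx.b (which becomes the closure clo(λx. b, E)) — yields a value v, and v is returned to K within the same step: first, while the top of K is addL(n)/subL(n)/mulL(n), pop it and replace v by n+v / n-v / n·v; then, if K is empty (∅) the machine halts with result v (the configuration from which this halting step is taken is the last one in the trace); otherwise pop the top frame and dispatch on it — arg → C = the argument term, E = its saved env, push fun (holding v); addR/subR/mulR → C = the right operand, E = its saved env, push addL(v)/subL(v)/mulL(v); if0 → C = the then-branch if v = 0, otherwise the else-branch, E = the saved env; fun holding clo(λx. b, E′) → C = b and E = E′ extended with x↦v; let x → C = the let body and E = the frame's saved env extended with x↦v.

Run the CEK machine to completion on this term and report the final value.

[0] ⟨C=((λv. -3) ((7 * -3) - 5)); E=∅; K=∅⟩
[1] ⟨C=(λv. -3); E=∅; K=[arg]⟩
[2] ⟨C=((7 * -3) - 5); E=∅; K=[fun]⟩
[3] ⟨C=(7 * -3); E=∅; K=[subR :: fun]⟩
[4] ⟨C=7; E=∅; K=[mulR :: subR :: fun]⟩
[5] ⟨C=-3; E=∅; K=[mulL(7) :: subR :: fun]⟩
[6] ⟨C=5; E=∅; K=[subL(-21) :: fun]⟩
[7] ⟨C=-3; E={v↦-26}; K=∅⟩
→ final value -3

Answer: -3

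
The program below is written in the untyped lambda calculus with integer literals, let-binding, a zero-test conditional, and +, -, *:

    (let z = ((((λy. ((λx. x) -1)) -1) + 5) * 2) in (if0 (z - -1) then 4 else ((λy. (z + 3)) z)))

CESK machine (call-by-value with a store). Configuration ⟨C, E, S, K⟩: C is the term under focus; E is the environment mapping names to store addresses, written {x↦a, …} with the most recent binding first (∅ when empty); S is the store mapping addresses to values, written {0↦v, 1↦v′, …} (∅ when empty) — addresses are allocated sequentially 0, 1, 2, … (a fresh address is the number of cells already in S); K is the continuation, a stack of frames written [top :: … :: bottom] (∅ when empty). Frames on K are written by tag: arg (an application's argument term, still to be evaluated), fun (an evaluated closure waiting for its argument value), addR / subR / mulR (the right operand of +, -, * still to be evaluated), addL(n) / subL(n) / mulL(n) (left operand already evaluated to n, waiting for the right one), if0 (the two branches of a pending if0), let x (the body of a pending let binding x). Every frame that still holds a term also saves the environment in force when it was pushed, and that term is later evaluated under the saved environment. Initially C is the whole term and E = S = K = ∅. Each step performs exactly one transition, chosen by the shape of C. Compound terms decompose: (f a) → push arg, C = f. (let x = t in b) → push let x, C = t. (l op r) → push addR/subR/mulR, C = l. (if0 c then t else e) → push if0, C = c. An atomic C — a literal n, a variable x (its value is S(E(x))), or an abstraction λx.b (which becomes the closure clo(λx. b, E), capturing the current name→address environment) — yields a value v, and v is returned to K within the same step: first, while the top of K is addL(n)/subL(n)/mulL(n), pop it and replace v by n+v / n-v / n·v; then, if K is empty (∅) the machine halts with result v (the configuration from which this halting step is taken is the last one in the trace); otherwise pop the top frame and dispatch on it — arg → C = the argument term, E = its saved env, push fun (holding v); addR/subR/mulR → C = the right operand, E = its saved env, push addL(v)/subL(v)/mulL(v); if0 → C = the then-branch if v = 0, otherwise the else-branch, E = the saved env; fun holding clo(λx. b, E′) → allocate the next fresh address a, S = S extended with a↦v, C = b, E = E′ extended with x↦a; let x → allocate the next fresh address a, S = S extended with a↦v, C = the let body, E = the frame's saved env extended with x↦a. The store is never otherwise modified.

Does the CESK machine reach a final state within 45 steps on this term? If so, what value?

t=0: [C=(let z = ((((λy. ((λx. x) -1)) -1) + 5) * 2) in (if0 (z - -1) then 4 else ((λy. (z + 3)) z))) | E=∅ | S=∅ | K=∅]
t=1: [C=((((λy. ((λx. x) -1)) -1) + 5) * 2) | E=∅ | S=∅ | K=[let z]]
t=2: [C=(((λy. ((λx. x) -1)) -1) + 5) | E=∅ | S=∅ | K=[mulR :: let z]]
t=3: [C=((λy. ((λx. x) -1)) -1) | E=∅ | S=∅ | K=[addR :: mulR :: let z]]
t=4: [C=(λy. ((λx. x) -1)) | E=∅ | S=∅ | K=[arg :: addR :: mulR :: let z]]
t=5: [C=-1 | E=∅ | S=∅ | K=[fun :: addR :: mulR :: let z]]
t=6: [C=((λx. x) -1) | E={y↦0} | S={0↦-1} | K=[addR :: mulR :: let z]]
t=7: [C=(λx. x) | E={y↦0} | S={0↦-1} | K=[arg :: addR :: mulR :: let z]]
t=8: [C=-1 | E={y↦0} | S={0↦-1} | K=[fun :: addR :: mulR :: let z]]
t=9: [C=x | E={x↦1, y↦0} | S={0↦-1, 1↦-1} | K=[addR :: mulR :: let z]]
t=10: [C=5 | E=∅ | S={0↦-1, 1↦-1} | K=[addL(-1) :: mulR :: let z]]
t=11: [C=2 | E=∅ | S={0↦-1, 1↦-1} | K=[mulL(4) :: let z]]
t=12: [C=(if0 (z - -1) then 4 else ((λy. (z + 3)) z)) | E={z↦2} | S={0↦-1, 1↦-1, 2↦8} | K=∅]
t=13: [C=(z - -1) | E={z↦2} | S={0↦-1, 1↦-1, 2↦8} | K=[if0]]
t=14: [C=z | E={z↦2} | S={0↦-1, 1↦-1, 2↦8} | K=[subR :: if0]]
t=15: [C=-1 | E={z↦2} | S={0↦-1, 1↦-1, 2↦8} | K=[subL(8) :: if0]]
t=16: [C=((λy. (z + 3)) z) | E={z↦2} | S={0↦-1, 1↦-1, 2↦8} | K=∅]
t=17: [C=(λy. (z + 3)) | E={z↦2} | S={0↦-1, 1↦-1, 2↦8} | K=[arg]]
t=18: [C=z | E={z↦2} | S={0↦-1, 1↦-1, 2↦8} | K=[fun]]
t=19: [C=(z + 3) | E={y↦3, z↦2} | S={0↦-1, 1↦-1, 2↦8, 3↦8} | K=∅]
t=20: [C=z | E={y↦3, z↦2} | S={0↦-1, 1↦-1, 2↦8, 3↦8} | K=[addR]]
t=21: [C=3 | E={y↦3, z↦2} | S={0↦-1, 1↦-1, 2↦8, 3↦8} | K=[addL(8)]]
→ final value 11

Answer: 11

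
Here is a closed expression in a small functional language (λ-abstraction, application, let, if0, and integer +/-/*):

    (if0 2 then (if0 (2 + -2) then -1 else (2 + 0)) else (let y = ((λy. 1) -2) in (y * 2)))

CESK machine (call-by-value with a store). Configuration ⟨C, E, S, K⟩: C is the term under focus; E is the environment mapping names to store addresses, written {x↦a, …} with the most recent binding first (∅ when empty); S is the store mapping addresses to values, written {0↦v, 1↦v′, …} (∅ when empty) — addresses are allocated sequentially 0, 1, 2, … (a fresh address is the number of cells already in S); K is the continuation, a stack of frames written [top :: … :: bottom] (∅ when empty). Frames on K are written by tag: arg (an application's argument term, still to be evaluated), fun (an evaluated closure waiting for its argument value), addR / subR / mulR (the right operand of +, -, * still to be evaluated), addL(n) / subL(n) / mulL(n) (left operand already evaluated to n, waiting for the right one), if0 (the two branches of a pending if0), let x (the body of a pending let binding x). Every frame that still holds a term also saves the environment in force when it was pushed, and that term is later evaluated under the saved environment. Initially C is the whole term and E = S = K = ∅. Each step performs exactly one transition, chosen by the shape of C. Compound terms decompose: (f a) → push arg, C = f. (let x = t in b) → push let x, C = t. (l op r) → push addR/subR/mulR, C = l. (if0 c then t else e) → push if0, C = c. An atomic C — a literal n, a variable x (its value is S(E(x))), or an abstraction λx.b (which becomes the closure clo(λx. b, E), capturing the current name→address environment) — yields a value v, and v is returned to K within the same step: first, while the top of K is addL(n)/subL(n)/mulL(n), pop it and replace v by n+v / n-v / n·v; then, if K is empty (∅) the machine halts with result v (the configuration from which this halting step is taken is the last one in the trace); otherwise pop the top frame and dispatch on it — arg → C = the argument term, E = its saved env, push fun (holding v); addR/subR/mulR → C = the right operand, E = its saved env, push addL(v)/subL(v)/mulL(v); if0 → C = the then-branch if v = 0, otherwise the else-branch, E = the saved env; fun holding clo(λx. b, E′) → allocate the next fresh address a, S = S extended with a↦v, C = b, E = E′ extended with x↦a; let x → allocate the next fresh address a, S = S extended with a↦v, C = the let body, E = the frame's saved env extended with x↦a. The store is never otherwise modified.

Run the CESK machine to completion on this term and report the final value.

Answer: 2

Machine steps:
0. ⟨C=(if0 2 then (if0 (2 + -2) then -1 else (2 + 0)) else (let y = ((λy. 1) -2) in (y * 2))); E=∅; S=∅; K=∅⟩
1. ⟨C=2; E=∅; S=∅; K=[if0]⟩
2. ⟨C=(let y = ((λy. 1) -2) in (y * 2)); E=∅; S=∅; K=∅⟩
3. ⟨C=((λy. 1) -2); E=∅; S=∅; K=[let y]⟩
4. ⟨C=(λy. 1); E=∅; S=∅; K=[arg :: let y]⟩
5. ⟨C=-2; E=∅; S=∅; K=[fun :: let y]⟩
6. ⟨C=1; E={y↦0}; S={0↦-2}; K=[let y]⟩
7. ⟨C=(y * 2); E={y↦1}; S={0↦-2, 1↦1}; K=∅⟩
8. ⟨C=y; E={y↦1}; S={0↦-2, 1↦1}; K=[mulR]⟩
9. ⟨C=2; E={y↦1}; S={0↦-2, 1↦1}; K=[mulL(1)]⟩
→ final value 2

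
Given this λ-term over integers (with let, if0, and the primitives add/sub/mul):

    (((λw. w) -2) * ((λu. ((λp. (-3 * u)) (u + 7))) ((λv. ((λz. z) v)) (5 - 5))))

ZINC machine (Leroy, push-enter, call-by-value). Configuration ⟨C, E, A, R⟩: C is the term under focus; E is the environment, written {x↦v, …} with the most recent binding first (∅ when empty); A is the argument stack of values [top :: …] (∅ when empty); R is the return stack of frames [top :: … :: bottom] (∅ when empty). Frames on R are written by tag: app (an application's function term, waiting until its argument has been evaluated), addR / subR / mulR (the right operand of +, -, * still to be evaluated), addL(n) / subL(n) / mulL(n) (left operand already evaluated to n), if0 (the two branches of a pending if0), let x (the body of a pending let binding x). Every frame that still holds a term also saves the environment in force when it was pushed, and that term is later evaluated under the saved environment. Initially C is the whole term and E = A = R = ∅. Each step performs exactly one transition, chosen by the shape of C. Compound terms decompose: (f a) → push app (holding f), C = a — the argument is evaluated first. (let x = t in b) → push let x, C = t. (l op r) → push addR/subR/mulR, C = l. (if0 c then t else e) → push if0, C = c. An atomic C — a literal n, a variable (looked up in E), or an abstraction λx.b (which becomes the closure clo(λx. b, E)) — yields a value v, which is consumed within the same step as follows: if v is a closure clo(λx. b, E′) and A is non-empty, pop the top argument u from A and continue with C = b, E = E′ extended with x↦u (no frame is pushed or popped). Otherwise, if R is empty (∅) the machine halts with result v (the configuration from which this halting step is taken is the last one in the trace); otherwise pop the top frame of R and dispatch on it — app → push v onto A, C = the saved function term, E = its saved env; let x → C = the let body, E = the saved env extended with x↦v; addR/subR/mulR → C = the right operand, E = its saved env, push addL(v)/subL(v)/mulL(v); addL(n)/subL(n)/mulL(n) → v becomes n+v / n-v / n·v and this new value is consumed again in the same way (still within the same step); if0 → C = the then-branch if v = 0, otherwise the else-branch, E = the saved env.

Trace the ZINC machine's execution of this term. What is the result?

step 0: [C=(((λw. w) -2) * ((λu. ((λp. (-3 * u)) (u + 7))) ((λv. ((λz. z) v)) (5 - 5)))) | E=∅ | A=∅ | R=∅]
step 1: [C=((λw. w) -2) | E=∅ | A=∅ | R=[mulR]]
step 2: [C=-2 | E=∅ | A=∅ | R=[app :: mulR]]
step 3: [C=(λw. w) | E=∅ | A=[-2] | R=[mulR]]
step 4: [C=w | E={w↦-2} | A=∅ | R=[mulR]]
step 5: [C=((λu. ((λp. (-3 * u)) (u + 7))) ((λv. ((λz. z) v)) (5 - 5))) | E=∅ | A=∅ | R=[mulL(-2)]]
step 6: [C=((λv. ((λz. z) v)) (5 - 5)) | E=∅ | A=∅ | R=[app :: mulL(-2)]]
step 7: [C=(5 - 5) | E=∅ | A=∅ | R=[app :: app :: mulL(-2)]]
step 8: [C=5 | E=∅ | A=∅ | R=[subR :: app :: app :: mulL(-2)]]
step 9: [C=5 | E=∅ | A=∅ | R=[subL(5) :: app :: app :: mulL(-2)]]
step 10: [C=(λv. ((λz. z) v)) | E=∅ | A=[0] | R=[app :: mulL(-2)]]
step 11: [C=((λz. z) v) | E={v↦0} | A=∅ | R=[app :: mulL(-2)]]
step 12: [C=v | E={v↦0} | A=∅ | R=[app :: app :: mulL(-2)]]
step 13: [C=(λz. z) | E={v↦0} | A=[0] | R=[app :: mulL(-2)]]
step 14: [C=z | E={z↦0, v↦0} | A=∅ | R=[app :: mulL(-2)]]
step 15: [C=(λu. ((λp. (-3 * u)) (u + 7))) | E=∅ | A=[0] | R=[mulL(-2)]]
step 16: [C=((λp. (-3 * u)) (u + 7)) | E={u↦0} | A=∅ | R=[mulL(-2)]]
step 17: [C=(u + 7) | E={u↦0} | A=∅ | R=[app :: mulL(-2)]]
step 18: [C=u | E={u↦0} | A=∅ | R=[addR :: app :: mulL(-2)]]
step 19: [C=7 | E={u↦0} | A=∅ | R=[addL(0) :: app :: mulL(-2)]]
step 20: [C=(λp. (-3 * u)) | E={u↦0} | A=[7] | R=[mulL(-2)]]
step 21: [C=(-3 * u) | E={p↦7, u↦0} | A=∅ | R=[mulL(-2)]]
step 22: [C=-3 | E={p↦7, u↦0} | A=∅ | R=[mulR :: mulL(-2)]]
step 23: [C=u | E={p↦7, u↦0} | A=∅ | R=[mulL(-3) :: mulL(-2)]]
→ final value 0

Answer: 0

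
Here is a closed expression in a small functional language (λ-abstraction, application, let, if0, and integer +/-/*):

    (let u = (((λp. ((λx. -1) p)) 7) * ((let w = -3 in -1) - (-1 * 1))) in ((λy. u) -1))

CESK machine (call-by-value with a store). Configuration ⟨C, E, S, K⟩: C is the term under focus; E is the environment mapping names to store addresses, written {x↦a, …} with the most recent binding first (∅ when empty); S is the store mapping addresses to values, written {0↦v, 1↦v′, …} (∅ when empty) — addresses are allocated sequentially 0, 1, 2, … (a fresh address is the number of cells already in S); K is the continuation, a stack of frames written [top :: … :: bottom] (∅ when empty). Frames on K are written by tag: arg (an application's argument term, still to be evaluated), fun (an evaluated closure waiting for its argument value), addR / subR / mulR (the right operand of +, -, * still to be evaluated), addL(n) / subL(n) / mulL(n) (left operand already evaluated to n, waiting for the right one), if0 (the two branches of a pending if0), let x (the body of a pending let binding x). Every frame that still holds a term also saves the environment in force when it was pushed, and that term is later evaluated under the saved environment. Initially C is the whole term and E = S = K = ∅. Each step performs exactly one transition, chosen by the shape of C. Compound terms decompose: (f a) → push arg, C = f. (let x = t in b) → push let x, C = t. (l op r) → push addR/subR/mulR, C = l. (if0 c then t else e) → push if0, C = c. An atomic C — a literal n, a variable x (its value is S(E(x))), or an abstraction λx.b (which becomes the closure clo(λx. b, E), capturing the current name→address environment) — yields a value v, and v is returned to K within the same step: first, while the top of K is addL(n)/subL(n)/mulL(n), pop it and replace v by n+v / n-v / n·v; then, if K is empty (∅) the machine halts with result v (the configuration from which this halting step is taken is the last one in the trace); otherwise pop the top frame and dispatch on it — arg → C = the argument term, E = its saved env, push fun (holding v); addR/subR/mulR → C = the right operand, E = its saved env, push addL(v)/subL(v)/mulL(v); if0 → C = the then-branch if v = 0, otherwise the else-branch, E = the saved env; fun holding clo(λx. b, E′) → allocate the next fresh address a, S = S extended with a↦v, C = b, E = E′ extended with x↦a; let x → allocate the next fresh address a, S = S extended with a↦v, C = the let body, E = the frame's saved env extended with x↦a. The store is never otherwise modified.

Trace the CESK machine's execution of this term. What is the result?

0. ⟨C=(let u = (((λp. ((λx. -1) p)) 7) * ((let w = -3 in -1) - (-1 * 1))) in ((λy. u) -1)); E=∅; S=∅; K=∅⟩
1. ⟨C=(((λp. ((λx. -1) p)) 7) * ((let w = -3 in -1) - (-1 * 1))); E=∅; S=∅; K=[let u]⟩
2. ⟨C=((λp. ((λx. -1) p)) 7); E=∅; S=∅; K=[mulR :: let u]⟩
3. ⟨C=(λp. ((λx. -1) p)); E=∅; S=∅; K=[arg :: mulR :: let u]⟩
4. ⟨C=7; E=∅; S=∅; K=[fun :: mulR :: let u]⟩
5. ⟨C=((λx. -1) p); E={p↦0}; S={0↦7}; K=[mulR :: let u]⟩
6. ⟨C=(λx. -1); E={p↦0}; S={0↦7}; K=[arg :: mulR :: let u]⟩
7. ⟨C=p; E={p↦0}; S={0↦7}; K=[fun :: mulR :: let u]⟩
8. ⟨C=-1; E={x↦1, p↦0}; S={0↦7, 1↦7}; K=[mulR :: let u]⟩
9. ⟨C=((let w = -3 in -1) - (-1 * 1)); E=∅; S={0↦7, 1↦7}; K=[mulL(-1) :: let u]⟩
10. ⟨C=(let w = -3 in -1); E=∅; S={0↦7, 1↦7}; K=[subR :: mulL(-1) :: let u]⟩
11. ⟨C=-3; E=∅; S={0↦7, 1↦7}; K=[let w :: subR :: mulL(-1) :: let u]⟩
12. ⟨C=-1; E={w↦2}; S={0↦7, 1↦7, 2↦-3}; K=[subR :: mulL(-1) :: let u]⟩
13. ⟨C=(-1 * 1); E=∅; S={0↦7, 1↦7, 2↦-3}; K=[subL(-1) :: mulL(-1) :: let u]⟩
14. ⟨C=-1; E=∅; S={0↦7, 1↦7, 2↦-3}; K=[mulR :: subL(-1) :: mulL(-1) :: let u]⟩
15. ⟨C=1; E=∅; S={0↦7, 1↦7, 2↦-3}; K=[mulL(-1) :: subL(-1) :: mulL(-1) :: let u]⟩
16. ⟨C=((λy. u) -1); E={u↦3}; S={0↦7, 1↦7, 2↦-3, 3↦0}; K=∅⟩
17. ⟨C=(λy. u); E={u↦3}; S={0↦7, 1↦7, 2↦-3, 3↦0}; K=[arg]⟩
18. ⟨C=-1; E={u↦3}; S={0↦7, 1↦7, 2↦-3, 3↦0}; K=[fun]⟩
19. ⟨C=u; E={y↦4, u↦3}; S={0↦7, 1↦7, 2↦-3, 3↦0, 4↦-1}; K=∅⟩
→ final value 0

Answer: 0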